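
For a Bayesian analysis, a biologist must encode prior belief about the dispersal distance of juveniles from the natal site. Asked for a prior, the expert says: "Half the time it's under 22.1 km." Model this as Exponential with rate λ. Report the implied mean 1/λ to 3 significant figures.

Exponential median = ln 2 / λ, so λ = ln 2 / 22.1 = 0.0314.
Mean = 1/λ = 31.9 km.

mean ≈ 31.9 km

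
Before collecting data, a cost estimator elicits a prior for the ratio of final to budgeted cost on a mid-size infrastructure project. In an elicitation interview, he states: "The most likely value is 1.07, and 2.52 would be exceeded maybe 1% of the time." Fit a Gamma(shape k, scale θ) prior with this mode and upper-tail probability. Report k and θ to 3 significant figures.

Gamma(k,θ) with k>1 has mode (k−1)θ, so θ = 1.07/(k−1).
Need P(X < 2.52) = 0.99 with θ tied to k this way. Start at k = 2, θ = 1.07: P(X<2.52) ≈ 0.682.
Too low — raise k to concentrate. Iterating converges to k ≈ 7.48.
Then θ = 1.07/(7.48−1) ≈ 0.165.

k ≈ 7.48, θ ≈ 0.165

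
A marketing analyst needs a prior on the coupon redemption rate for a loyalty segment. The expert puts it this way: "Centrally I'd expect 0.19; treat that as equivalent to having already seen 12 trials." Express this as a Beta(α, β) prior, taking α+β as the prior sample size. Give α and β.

α = 2.28, β = 9.72

Under the effective-sample-size interpretation, Beta(α, β) has prior mean α/(α+β) and prior sample size α+β.
So α+β = 12 and α/(α+β) = 0.19, giving α = 0.19·12 = 2.28 and β = 12 − 2.28 = 9.72.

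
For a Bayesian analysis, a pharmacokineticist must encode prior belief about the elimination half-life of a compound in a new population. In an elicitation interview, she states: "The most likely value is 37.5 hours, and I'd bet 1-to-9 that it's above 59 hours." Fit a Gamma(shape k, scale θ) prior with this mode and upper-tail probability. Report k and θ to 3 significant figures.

k ≈ 10.1, θ ≈ 4.11

Gamma(k,θ) with k>1 has mode (k−1)θ, so θ = 37.5/(k−1).
Need P(X < 59) = 0.9 with θ tied to k this way. Start at k = 2, θ = 37.5: P(X<59) ≈ 0.466.
Too low — raise k to concentrate. Iterating converges to k ≈ 10.1.
Then θ = 37.5/(10.1−1) ≈ 4.11.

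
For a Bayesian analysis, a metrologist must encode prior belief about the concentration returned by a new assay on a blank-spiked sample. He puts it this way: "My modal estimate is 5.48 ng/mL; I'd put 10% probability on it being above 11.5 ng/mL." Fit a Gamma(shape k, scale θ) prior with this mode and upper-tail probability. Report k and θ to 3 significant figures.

Gamma(k,θ) with k>1 has mode (k−1)θ, so θ = 5.48/(k−1).
Need P(X < 11.5) = 0.9 with θ tied to k this way. Start at k = 2, θ = 5.48: P(X<11.5) ≈ 0.620.
Too low — raise k to concentrate. Iterating converges to k ≈ 4.5.
Then θ = 5.48/(4.5−1) ≈ 1.57.

k ≈ 4.5, θ ≈ 1.57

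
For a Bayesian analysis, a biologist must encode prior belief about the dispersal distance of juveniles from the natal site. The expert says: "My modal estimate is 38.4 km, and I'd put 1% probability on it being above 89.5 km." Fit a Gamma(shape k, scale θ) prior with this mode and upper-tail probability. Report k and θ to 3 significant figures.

Gamma(k,θ) with k>1 has mode (k−1)θ, so θ = 38.4/(k−1).
Need P(X < 89.5) = 0.99 with θ tied to k this way. Start at k = 2, θ = 38.4: P(X<89.5) ≈ 0.676.
Too low — raise k to concentrate. Iterating converges to k ≈ 7.65.
Then θ = 38.4/(7.65−1) ≈ 5.77.

k ≈ 7.65, θ ≈ 5.77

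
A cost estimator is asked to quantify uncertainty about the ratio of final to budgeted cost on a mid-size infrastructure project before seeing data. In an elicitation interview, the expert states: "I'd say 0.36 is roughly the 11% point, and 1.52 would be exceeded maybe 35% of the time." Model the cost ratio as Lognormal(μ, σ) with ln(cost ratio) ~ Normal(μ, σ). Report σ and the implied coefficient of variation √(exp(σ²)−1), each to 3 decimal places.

If T ~ Lognormal(μ,σ) then ln T ~ Normal(μ,σ), so the p-quantile of ln T is μ + z_p·σ.
ln(0.36) = -1.022 and ln(1.52) = 0.4187; z_{0.11} = -1.227, z_{0.65} = 0.3853.
σ = (0.4187 − -1.022)/(0.3853 − (-1.227)) = 0.894.
μ = -1.022 − (-1.227)·0.894 = 0.074.
CV = √(exp(σ²)−1) = √(exp(0.7985)−1) = 1.106.

σ ≈ 0.894, CV ≈ 1.106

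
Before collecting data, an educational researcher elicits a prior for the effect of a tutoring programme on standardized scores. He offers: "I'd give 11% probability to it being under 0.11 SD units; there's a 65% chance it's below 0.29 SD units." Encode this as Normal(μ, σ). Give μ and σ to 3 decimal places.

The p-quantile of Normal(μ,σ) is μ + z_p·σ, with z_{0.11} = -1.227 and z_{0.65} = 0.3853.
Eliminate σ: μ = (z₂·x₁ − z₁·x₂)/(z₂ − z₁) = (0.3853·0.11 − (-1.227)·0.29)/1.612 = 0.247.
Then σ = (x₂ − x₁)/(z₂ − z₁) = (0.29 − 0.11)/1.612 = 0.112.

μ = 0.247, σ = 0.112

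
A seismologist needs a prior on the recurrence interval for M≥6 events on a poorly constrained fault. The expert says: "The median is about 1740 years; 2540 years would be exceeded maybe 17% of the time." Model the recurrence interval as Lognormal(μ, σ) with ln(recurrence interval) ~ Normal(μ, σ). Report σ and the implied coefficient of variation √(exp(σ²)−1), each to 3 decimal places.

If T ~ Lognormal(μ,σ) then ln T ~ Normal(μ,σ), so the p-quantile of ln T is μ + z_p·σ.
ln(1740) = 7.462 and ln(2540) = 7.84; z_{0.5} = 0, z_{0.83} = 0.9542.
σ = (7.84 − 7.462)/(0.9542 − (0)) = 0.396.
μ = 7.462 − (0)·0.396 = 7.462.
CV = √(exp(σ²)−1) = √(exp(0.1572)−1) = 0.413.

σ ≈ 0.396, CV ≈ 0.413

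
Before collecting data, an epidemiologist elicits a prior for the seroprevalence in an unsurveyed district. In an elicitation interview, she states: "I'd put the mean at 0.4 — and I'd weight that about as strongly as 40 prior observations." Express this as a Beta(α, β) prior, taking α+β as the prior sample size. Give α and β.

Under the effective-sample-size interpretation, Beta(α, β) has prior mean α/(α+β) and prior sample size α+β.
So α+β = 40 and α/(α+β) = 0.4, giving α = 0.4·40 = 16 and β = 40 − 16 = 24.

α = 16, β = 24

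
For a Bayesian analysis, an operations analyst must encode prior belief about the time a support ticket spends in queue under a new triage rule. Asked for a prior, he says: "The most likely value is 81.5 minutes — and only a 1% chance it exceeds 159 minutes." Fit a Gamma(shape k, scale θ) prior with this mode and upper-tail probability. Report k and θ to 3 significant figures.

k ≈ 12, θ ≈ 7.38

Gamma(k,θ) with k>1 has mode (k−1)θ, so θ = 81.5/(k−1).
Need P(X < 159) = 0.99 with θ tied to k this way. Start at k = 2, θ = 81.5: P(X<159) ≈ 0.581.
Too low — raise k to concentrate. Iterating converges to k ≈ 12.
Then θ = 81.5/(12−1) ≈ 7.38.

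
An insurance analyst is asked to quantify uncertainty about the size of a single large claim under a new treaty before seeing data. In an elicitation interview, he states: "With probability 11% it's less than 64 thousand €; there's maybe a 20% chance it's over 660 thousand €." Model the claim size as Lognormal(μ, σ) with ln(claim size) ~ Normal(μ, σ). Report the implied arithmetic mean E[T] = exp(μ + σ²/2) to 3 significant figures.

If T ~ Lognormal(μ,σ) then ln T ~ Normal(μ,σ), so the p-quantile of ln T is μ + z_p·σ.
ln(64) = 4.159 and ln(660) = 6.492; z_{0.11} = -1.227, z_{0.8} = 0.8416.
σ = (6.492 − 4.159)/(0.8416 − (-1.227)) = 1.128.
μ = 4.159 − (-1.227)·1.128 = 5.543.
E[T] = exp(μ + σ²/2) = exp(5.543 + 0.6365) = 483 thousand €.

E[T] ≈ 483 thousand €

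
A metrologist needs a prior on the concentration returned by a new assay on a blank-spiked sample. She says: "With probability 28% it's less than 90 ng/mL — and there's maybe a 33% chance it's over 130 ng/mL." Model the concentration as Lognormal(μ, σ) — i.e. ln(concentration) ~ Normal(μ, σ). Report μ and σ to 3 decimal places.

If T ~ Lognormal(μ,σ) then ln T ~ Normal(μ,σ), so the p-quantile of ln T is μ + z_p·σ.
ln(90) = 4.5 and ln(130) = 4.868; z_{0.28} = -0.5828, z_{0.67} = 0.4399.
σ = (4.868 − 4.5)/(0.4399 − (-0.5828)) = 0.360.
μ = 4.5 − (-0.5828)·0.360 = 4.709.

μ ≈ 4.709, σ ≈ 0.360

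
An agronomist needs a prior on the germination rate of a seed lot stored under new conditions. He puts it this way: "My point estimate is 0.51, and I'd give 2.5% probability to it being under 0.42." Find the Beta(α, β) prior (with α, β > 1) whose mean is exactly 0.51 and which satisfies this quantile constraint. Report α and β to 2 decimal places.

α ≈ 59.93, β ≈ 57.58

With mean 0.51 fixed, write α = 0.51s, β = 0.49s where s = α+β.
Need P(θ < 0.42) = 0.025 under Beta(0.51s, 0.49s). Normal approximation: (q−m)/√(m(1−m)/s) ≈ z_{0.025} = -1.96, so s ≈ 0.51·0.49·(-1.96)²/(0.42−0.51)² = 118.5.
At s = 118.5: P(θ<0.42) ≈ 0.025. Adjusting to match 0.025 gives s ≈ 117.51.
So α = 0.51·117.51 ≈ 59.93, β = 0.49·117.51 ≈ 57.58.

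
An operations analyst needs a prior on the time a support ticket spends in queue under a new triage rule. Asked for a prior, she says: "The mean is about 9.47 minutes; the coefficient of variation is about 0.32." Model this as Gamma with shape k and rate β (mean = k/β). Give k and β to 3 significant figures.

k ≈ 9.77, β ≈ 1.03

For Gamma(k, rate β): mean = k/β, variance = k/β², so CV = 1/√k.
CV = 0.32, hence k = 1/CV² = 9.77.
Then β = k/mean = 9.77/9.47 = 1.03.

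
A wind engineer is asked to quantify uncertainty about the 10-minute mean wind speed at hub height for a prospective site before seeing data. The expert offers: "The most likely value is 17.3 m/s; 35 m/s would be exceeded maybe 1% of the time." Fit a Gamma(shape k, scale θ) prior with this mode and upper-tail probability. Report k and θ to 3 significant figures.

Gamma(k,θ) with k>1 has mode (k−1)θ, so θ = 17.3/(k−1).
Need P(X < 35) = 0.99 with θ tied to k this way. Start at k = 2, θ = 17.3: P(X<35) ≈ 0.600.
Too low — raise k to concentrate. Iterating converges to k ≈ 10.9.
Then θ = 17.3/(10.9−1) ≈ 1.75.

k ≈ 10.9, θ ≈ 1.75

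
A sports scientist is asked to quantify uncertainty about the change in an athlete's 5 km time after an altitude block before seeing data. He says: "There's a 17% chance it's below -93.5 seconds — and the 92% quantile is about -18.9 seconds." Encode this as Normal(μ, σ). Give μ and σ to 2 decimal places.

The p-quantile of Normal(μ,σ) is μ + z_p·σ, with z_{0.17} = -0.9542 and z_{0.92} = 1.405.
Eliminate σ: μ = (z₂·x₁ − z₁·x₂)/(z₂ − z₁) = (1.405·-93.5 − (-0.9542)·-18.9)/2.359 = -63.33.
Then σ = (x₂ − x₁)/(z₂ − z₁) = (-18.9 − -93.5)/2.359 = 31.62.

μ = -63.33, σ = 31.62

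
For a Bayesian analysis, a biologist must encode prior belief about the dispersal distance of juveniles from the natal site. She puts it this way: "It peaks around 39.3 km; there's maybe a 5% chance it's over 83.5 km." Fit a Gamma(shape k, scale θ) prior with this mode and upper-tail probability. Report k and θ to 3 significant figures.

k ≈ 5.86, θ ≈ 8.09

Gamma(k,θ) with k>1 has mode (k−1)θ, so θ = 39.3/(k−1).
Need P(X < 83.5) = 0.95 with θ tied to k this way. Start at k = 2, θ = 39.3: P(X<83.5) ≈ 0.627.
Too low — raise k to concentrate. Iterating converges to k ≈ 5.86.
Then θ = 39.3/(5.86−1) ≈ 8.09.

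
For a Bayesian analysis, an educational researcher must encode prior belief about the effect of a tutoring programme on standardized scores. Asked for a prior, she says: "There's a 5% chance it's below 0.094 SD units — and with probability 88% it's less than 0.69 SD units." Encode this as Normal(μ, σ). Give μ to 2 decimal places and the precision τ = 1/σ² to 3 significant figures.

The p-quantile of Normal(μ,σ) is μ + z_p·σ, with z_{0.05} = -1.645 and z_{0.88} = 1.175.
Eliminate σ: μ = (z₂·x₁ − z₁·x₂)/(z₂ − z₁) = (1.175·0.094 − (-1.645)·0.69)/2.82 = 0.44.
Then σ = (x₂ − x₁)/(z₂ − z₁) = (0.69 − 0.094)/2.82 = 0.21.
Precision τ = 1/σ² = 1/0.2114² = 22.4.

μ = 0.44, τ = 22.4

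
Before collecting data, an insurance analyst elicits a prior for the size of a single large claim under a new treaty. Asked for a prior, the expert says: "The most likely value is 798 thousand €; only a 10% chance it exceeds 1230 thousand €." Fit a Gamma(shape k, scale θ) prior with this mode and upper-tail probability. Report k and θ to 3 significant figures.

k ≈ 11, θ ≈ 80

Gamma(k,θ) with k>1 has mode (k−1)θ, so θ = 798/(k−1).
Need P(X < 1230) = 0.9 with θ tied to k this way. Start at k = 2, θ = 798: P(X<1230) ≈ 0.456.
Too low — raise k to concentrate. Iterating converges to k ≈ 11.
Then θ = 798/(11−1) ≈ 80.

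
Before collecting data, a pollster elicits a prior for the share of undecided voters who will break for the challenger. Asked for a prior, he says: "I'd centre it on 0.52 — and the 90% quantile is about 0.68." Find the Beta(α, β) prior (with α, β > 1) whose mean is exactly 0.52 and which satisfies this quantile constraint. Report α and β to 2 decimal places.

With mean 0.52 fixed, write α = 0.52s, β = 0.48s where s = α+β.
Need P(θ < 0.68) = 0.9 under Beta(0.52s, 0.48s). Normal approximation: (q−m)/√(m(1−m)/s) ≈ z_{0.9} = 1.28, so s ≈ 0.52·0.48·(1.28)²/(0.68−0.52)² = 16.0.
At s = 16.0: P(θ<0.68) ≈ 0.903. Adjusting to match 0.9 gives s ≈ 15.54.
So α = 0.52·15.54 ≈ 8.08, β = 0.48·15.54 ≈ 7.46.

α ≈ 8.08, β ≈ 7.46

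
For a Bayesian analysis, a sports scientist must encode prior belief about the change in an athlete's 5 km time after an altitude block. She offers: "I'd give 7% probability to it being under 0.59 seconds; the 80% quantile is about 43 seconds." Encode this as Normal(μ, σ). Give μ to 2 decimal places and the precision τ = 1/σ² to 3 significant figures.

For Normal(μ,σ), the p-quantile is μ + z_p·σ. Here z_{0.07} = -1.476, z_{0.8} = 0.8416.
So 0.59 = μ − 1.476σ and 43 = μ + 0.8416σ.
Subtracting: σ = (43 − 0.59)/(0.8416 − (-1.476)) = 18.30.
Then μ = 0.59 − (-1.476)·18.30 = 27.60.
Precision τ = 1/σ² = 1/18.3² = 0.00299.

μ = 27.60, τ = 0.00299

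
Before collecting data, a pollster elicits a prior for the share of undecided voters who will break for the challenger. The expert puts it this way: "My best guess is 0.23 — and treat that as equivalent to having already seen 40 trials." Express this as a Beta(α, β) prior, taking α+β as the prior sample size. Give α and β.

Under the effective-sample-size interpretation, Beta(α, β) has prior mean α/(α+β) and prior sample size α+β.
So α+β = 40 and α/(α+β) = 0.23, giving α = 0.23·40 = 9.2 and β = 40 − 9.2 = 30.8.

α = 9.2, β = 30.8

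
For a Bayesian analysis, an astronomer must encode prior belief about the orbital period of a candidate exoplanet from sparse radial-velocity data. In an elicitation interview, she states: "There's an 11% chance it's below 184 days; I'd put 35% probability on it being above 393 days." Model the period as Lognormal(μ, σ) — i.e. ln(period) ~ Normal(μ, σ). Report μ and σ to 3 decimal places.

μ ≈ 5.792, σ ≈ 0.471

If T ~ Lognormal(μ,σ) then ln T ~ Normal(μ,σ), so the p-quantile of ln T is μ + z_p·σ.
ln(184) = 5.215 and ln(393) = 5.974; z_{0.11} = -1.227, z_{0.65} = 0.3853.
σ = (5.974 − 5.215)/(0.3853 − (-1.227)) = 0.471.
μ = 5.215 − (-1.227)·0.471 = 5.792.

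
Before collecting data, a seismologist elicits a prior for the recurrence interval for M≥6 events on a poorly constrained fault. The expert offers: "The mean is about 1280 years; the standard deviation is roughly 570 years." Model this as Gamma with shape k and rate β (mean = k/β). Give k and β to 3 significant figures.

k ≈ 5.04, β ≈ 0.00394

For Gamma(k, rate β): mean = k/β, variance = k/β², so CV = 1/√k.
CV = SD/mean = 570/1280 = 0.4453, hence k = 1/CV² = 5.04.
Then β = k/mean = 5.04/1280 = 0.00394.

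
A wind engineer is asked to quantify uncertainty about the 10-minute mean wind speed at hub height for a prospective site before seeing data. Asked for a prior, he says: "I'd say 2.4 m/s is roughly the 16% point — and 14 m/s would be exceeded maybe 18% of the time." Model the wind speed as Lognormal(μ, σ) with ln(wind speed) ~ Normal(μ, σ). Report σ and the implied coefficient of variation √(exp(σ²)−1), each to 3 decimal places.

If T ~ Lognormal(μ,σ) then ln T ~ Normal(μ,σ), so the p-quantile of ln T is μ + z_p·σ.
ln(2.4) = 0.8755 and ln(14) = 2.639; z_{0.16} = -0.9945, z_{0.82} = 0.9154.
σ = (2.639 − 0.8755)/(0.9154 − (-0.9945)) = 0.923.
μ = 0.8755 − (-0.9945)·0.923 = 1.794.
CV = √(exp(σ²)−1) = √(exp(0.8527)−1) = 1.160.

σ ≈ 0.923, CV ≈ 1.160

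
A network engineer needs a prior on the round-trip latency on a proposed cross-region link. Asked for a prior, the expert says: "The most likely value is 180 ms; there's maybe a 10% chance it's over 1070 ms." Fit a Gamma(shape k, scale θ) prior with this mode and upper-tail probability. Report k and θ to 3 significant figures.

Gamma(k,θ) with k>1 has mode (k−1)θ, so θ = 180/(k−1).
Need P(X < 1070) = 0.9 with θ tied to k this way. Start at k = 2, θ = 180: P(X<1070) ≈ 0.982.
Too high — lower k to spread out. Iterating converges to k ≈ 1.54.
Then θ = 180/(1.54−1) ≈ 336.

k ≈ 1.54, θ ≈ 336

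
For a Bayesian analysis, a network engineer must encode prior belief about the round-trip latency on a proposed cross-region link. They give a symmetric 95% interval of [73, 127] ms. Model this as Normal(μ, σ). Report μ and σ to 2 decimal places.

μ = 100.00, σ = 13.78

A symmetric 95% interval runs μ ± z·σ with z = 1.96.
Half-width = 27, so σ = 27/1.96 = 13.78.
μ is the interval midpoint, 100.00.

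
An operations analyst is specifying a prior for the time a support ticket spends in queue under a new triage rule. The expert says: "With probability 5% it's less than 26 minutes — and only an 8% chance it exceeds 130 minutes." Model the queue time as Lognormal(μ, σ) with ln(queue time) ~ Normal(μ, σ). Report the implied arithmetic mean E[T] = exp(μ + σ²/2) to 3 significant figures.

If T ~ Lognormal(μ,σ) then ln T ~ Normal(μ,σ), so the p-quantile of ln T is μ + z_p·σ.
ln(26) = 3.258 and ln(130) = 4.868; z_{0.05} = -1.645, z_{0.92} = 1.405.
σ = (4.868 − 3.258)/(1.405 − (-1.645)) = 0.528.
μ = 3.258 − (-1.645)·0.528 = 4.126.
E[T] = exp(μ + σ²/2) = exp(4.126 + 0.1392) = 71.2 minutes.

E[T] ≈ 71.2 minutes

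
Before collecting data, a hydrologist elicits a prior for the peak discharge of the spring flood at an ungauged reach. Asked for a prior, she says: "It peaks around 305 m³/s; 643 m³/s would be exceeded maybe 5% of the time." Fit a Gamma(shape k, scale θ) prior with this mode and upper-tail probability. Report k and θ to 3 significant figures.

Gamma(k,θ) with k>1 has mode (k−1)θ, so θ = 305/(k−1).
Need P(X < 643) = 0.95 with θ tied to k this way. Start at k = 2, θ = 305: P(X<643) ≈ 0.622.
Too low — raise k to concentrate. Iterating converges to k ≈ 5.96.
Then θ = 305/(5.96−1) ≈ 61.4.

k ≈ 5.96, θ ≈ 61.4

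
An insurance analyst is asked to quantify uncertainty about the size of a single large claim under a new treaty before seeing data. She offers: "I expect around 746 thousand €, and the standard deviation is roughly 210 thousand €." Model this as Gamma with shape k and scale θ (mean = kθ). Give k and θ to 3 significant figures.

For Gamma(k, scale θ): mean = kθ, variance = kθ², so CV = 1/√k.
CV = SD/mean = 210/746 = 0.2815, hence k = 1/CV² = 12.6.
Then θ = mean/k = 746/12.6 = 59.1.

k ≈ 12.6, θ ≈ 59.1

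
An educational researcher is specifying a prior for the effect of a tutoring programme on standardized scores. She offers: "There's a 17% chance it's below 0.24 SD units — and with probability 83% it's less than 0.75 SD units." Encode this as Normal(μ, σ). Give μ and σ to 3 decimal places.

For Normal(μ,σ), the p-quantile is μ + z_p·σ. Here z_{0.17} = -0.9542, z_{0.83} = 0.9542.
So 0.24 = μ − 0.9542σ and 0.75 = μ + 0.9542σ.
Subtracting: σ = (0.75 − 0.24)/(0.9542 − (-0.9542)) = 0.267.
Then μ = 0.24 − (-0.9542)·0.267 = 0.495.

μ = 0.495, σ = 0.267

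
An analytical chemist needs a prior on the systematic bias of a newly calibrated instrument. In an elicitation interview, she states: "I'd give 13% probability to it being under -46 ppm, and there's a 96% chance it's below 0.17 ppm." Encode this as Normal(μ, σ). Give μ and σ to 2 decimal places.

μ = -27.92, σ = 16.05

The p-quantile of Normal(μ,σ) is μ + z_p·σ, with z_{0.13} = -1.126 and z_{0.96} = 1.751.
Eliminate σ: μ = (z₂·x₁ − z₁·x₂)/(z₂ − z₁) = (1.751·-46 − (-1.126)·0.17)/2.877 = -27.92.
Then σ = (x₂ − x₁)/(z₂ − z₁) = (0.17 − -46)/2.877 = 16.05.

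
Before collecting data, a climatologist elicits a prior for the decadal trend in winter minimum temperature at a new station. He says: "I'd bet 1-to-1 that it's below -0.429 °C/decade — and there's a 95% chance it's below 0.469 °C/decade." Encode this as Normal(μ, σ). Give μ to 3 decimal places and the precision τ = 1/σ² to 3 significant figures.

The p-quantile of Normal(μ,σ) is μ + z_p·σ, with z_{0.5} = 0 and z_{0.95} = 1.645.
Eliminate σ: μ = (z₂·x₁ − z₁·x₂)/(z₂ − z₁) = (1.645·-0.429 − (0)·0.469)/1.645 = -0.429.
Then σ = (x₂ − x₁)/(z₂ − z₁) = (0.469 − -0.429)/1.645 = 0.546.
Precision τ = 1/σ² = 1/0.5459² = 3.36.

μ = -0.429, τ = 3.36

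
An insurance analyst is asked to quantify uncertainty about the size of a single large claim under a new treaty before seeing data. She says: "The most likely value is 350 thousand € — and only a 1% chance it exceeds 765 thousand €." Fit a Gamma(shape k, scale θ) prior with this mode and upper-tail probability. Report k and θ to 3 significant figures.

k ≈ 8.9, θ ≈ 44.3

Gamma(k,θ) with k>1 has mode (k−1)θ, so θ = 350/(k−1).
Need P(X < 765) = 0.99 with θ tied to k this way. Start at k = 2, θ = 350: P(X<765) ≈ 0.642.
Too low — raise k to concentrate. Iterating converges to k ≈ 8.9.
Then θ = 350/(8.9−1) ≈ 44.3.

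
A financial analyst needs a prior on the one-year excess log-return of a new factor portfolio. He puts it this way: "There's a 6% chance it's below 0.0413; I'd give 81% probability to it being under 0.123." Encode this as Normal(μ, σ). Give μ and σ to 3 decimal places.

μ = 0.094, σ = 0.034

The p-quantile of Normal(μ,σ) is μ + z_p·σ, with z_{0.06} = -1.555 and z_{0.81} = 0.8779.
Eliminate σ: μ = (z₂·x₁ − z₁·x₂)/(z₂ − z₁) = (0.8779·0.0413 − (-1.555)·0.123)/2.433 = 0.094.
Then σ = (x₂ − x₁)/(z₂ − z₁) = (0.123 − 0.0413)/2.433 = 0.034.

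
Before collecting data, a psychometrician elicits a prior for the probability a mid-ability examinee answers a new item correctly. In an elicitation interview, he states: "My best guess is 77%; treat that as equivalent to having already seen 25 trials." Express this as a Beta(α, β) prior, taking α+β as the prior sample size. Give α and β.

Under the effective-sample-size interpretation, Beta(α, β) has prior mean α/(α+β) and prior sample size α+β.
So α+β = 25 and α/(α+β) = 0.77, giving α = 0.77·25 = 19.25 and β = 25 − 19.25 = 5.75.

α = 19.25, β = 5.75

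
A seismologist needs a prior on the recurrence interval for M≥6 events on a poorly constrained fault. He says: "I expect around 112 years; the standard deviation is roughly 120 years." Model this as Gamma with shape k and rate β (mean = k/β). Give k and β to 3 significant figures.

For Gamma(k, rate β): mean = k/β, variance = k/β², so CV = 1/√k.
CV = SD/mean = 120/112 = 1.071, hence k = 1/CV² = 0.871.
Then β = k/mean = 0.871/112 = 0.00778.

k ≈ 0.871, β ≈ 0.00778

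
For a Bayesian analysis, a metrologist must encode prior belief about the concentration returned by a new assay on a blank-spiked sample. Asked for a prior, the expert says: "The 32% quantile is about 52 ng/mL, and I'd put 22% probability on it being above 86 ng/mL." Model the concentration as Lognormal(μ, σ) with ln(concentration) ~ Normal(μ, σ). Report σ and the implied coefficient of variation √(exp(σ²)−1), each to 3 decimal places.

If T ~ Lognormal(μ,σ) then ln T ~ Normal(μ,σ), so the p-quantile of ln T is μ + z_p·σ.
ln(52) = 3.951 and ln(86) = 4.454; z_{0.32} = -0.4677, z_{0.78} = 0.7722.
σ = (4.454 − 3.951)/(0.7722 − (-0.4677)) = 0.406.
μ = 3.951 − (-0.4677)·0.406 = 4.141.
CV = √(exp(σ²)−1) = √(exp(0.1646)−1) = 0.423.

σ ≈ 0.406, CV ≈ 0.423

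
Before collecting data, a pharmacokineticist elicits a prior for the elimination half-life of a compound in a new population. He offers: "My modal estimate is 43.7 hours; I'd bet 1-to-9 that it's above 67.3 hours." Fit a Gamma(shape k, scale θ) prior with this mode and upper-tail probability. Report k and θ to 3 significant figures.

Gamma(k,θ) with k>1 has mode (k−1)θ, so θ = 43.7/(k−1).
Need P(X < 67.3) = 0.9 with θ tied to k this way. Start at k = 2, θ = 43.7: P(X<67.3) ≈ 0.455.
Too low — raise k to concentrate. Iterating converges to k ≈ 11.
Then θ = 43.7/(11−1) ≈ 4.36.

k ≈ 11, θ ≈ 4.36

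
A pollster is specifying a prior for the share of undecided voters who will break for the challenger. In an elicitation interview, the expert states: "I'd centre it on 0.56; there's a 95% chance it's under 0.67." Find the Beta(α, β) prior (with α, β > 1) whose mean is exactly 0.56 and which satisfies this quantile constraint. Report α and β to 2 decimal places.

With mean 0.56 fixed, write α = 0.56s, β = 0.44s where s = α+β.
Need P(θ < 0.67) = 0.95 under Beta(0.56s, 0.44s). Normal approximation: (q−m)/√(m(1−m)/s) ≈ z_{0.95} = 1.64, so s ≈ 0.56·0.44·(1.64)²/(0.67−0.56)² = 55.1.
At s = 55.1: P(θ<0.67) ≈ 0.953. Adjusting to match 0.95 gives s ≈ 52.93.
So α = 0.56·52.93 ≈ 29.64, β = 0.44·52.93 ≈ 23.29.

α ≈ 29.64, β ≈ 23.29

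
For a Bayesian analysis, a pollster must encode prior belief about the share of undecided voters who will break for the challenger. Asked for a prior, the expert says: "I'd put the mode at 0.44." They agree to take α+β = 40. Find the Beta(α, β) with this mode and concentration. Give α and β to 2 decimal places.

α = 17.72, β = 22.28

For α,β > 1 the Beta mode is (α−1)/(α+β−2). With α+β = 40, the mode is (α−1)/38.
Set (α−1)/38 = 0.44 → α = 1 + 0.44·38 = 17.72.
β = 40 − α = 22.28.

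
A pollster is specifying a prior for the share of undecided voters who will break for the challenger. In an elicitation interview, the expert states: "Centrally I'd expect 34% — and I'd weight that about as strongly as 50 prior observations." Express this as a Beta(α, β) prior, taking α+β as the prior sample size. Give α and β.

Under the effective-sample-size interpretation, Beta(α, β) has prior mean α/(α+β) and prior sample size α+β.
So α+β = 50 and α/(α+β) = 0.34, giving α = 0.34·50 = 17 and β = 50 − 17 = 33.

α = 17, β = 33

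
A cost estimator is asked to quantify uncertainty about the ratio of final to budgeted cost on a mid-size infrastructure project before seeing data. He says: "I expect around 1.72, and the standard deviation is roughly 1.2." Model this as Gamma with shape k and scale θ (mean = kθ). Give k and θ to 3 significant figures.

k ≈ 2.05, θ ≈ 0.837

For Gamma(k, scale θ): mean = kθ, variance = kθ², so CV = 1/√k.
CV = SD/mean = 1.2/1.72 = 0.6977, hence k = 1/CV² = 2.05.
Then θ = mean/k = 1.72/2.05 = 0.837.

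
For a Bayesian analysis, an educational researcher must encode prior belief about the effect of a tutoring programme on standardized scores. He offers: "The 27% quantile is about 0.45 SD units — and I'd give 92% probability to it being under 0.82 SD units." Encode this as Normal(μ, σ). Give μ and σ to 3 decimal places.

The p-quantile of Normal(μ,σ) is μ + z_p·σ, with z_{0.27} = -0.6128 and z_{0.92} = 1.405.
Eliminate σ: μ = (z₂·x₁ − z₁·x₂)/(z₂ − z₁) = (1.405·0.45 − (-0.6128)·0.82)/2.018 = 0.562.
Then σ = (x₂ − x₁)/(z₂ − z₁) = (0.82 − 0.45)/2.018 = 0.183.

μ = 0.562, σ = 0.183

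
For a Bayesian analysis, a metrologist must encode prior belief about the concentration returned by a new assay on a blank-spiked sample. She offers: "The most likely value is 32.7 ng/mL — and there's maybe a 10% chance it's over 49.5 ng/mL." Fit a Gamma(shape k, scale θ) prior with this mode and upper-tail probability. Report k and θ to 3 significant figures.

k ≈ 11.8, θ ≈ 3.02

Gamma(k,θ) with k>1 has mode (k−1)θ, so θ = 32.7/(k−1).
Need P(X < 49.5) = 0.9 with θ tied to k this way. Start at k = 2, θ = 32.7: P(X<49.5) ≈ 0.447.
Too low — raise k to concentrate. Iterating converges to k ≈ 11.8.
Then θ = 32.7/(11.8−1) ≈ 3.02.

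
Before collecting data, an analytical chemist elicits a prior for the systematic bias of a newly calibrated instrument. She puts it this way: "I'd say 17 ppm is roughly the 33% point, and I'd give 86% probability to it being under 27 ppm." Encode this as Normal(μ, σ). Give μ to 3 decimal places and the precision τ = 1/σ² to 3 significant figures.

The p-quantile of Normal(μ,σ) is μ + z_p·σ, with z_{0.33} = -0.4399 and z_{0.86} = 1.08.
Eliminate σ: μ = (z₂·x₁ − z₁·x₂)/(z₂ − z₁) = (1.08·17 − (-0.4399)·27)/1.52 = 19.894.
Then σ = (x₂ − x₁)/(z₂ − z₁) = (27 − 17)/1.52 = 6.578.
Precision τ = 1/σ² = 1/6.578² = 0.0231.

μ = 19.894, τ = 0.0231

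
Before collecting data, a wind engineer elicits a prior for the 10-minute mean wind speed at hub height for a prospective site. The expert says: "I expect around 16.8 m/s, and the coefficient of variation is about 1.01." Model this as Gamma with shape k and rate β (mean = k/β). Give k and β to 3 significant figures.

k ≈ 0.98, β ≈ 0.0584

For Gamma(k, rate β): mean = k/β, variance = k/β², so CV = 1/√k.
CV = 1.01, hence k = 1/CV² = 0.98.
Then β = k/mean = 0.98/16.8 = 0.0584.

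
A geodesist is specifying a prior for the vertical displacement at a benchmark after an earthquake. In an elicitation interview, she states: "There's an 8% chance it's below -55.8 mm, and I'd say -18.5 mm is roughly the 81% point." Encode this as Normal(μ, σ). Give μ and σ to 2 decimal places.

For Normal(μ,σ), the p-quantile is μ + z_p·σ. Here z_{0.08} = -1.405, z_{0.81} = 0.8779.
So -55.8 = μ − 1.405σ and -18.5 = μ + 0.8779σ.
Subtracting: σ = (-18.5 − -55.8)/(0.8779 − (-1.405)) = 16.34.
Then μ = -55.8 − (-1.405)·16.34 = -32.84.

μ = -32.84, σ = 16.34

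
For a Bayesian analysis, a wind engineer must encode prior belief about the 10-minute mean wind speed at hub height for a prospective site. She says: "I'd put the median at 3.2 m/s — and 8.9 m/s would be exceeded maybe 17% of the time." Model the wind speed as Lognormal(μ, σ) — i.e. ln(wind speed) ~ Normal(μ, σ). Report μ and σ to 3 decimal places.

If T ~ Lognormal(μ,σ) then ln T ~ Normal(μ,σ), so the p-quantile of ln T is μ + z_p·σ.
ln(3.2) = 1.163 and ln(8.9) = 2.186; z_{0.5} = 0, z_{0.83} = 0.9542.
σ = (2.186 − 1.163)/(0.9542 − (0)) = 1.072.
μ = 1.163 − (0)·1.072 = 1.163.

μ ≈ 1.163, σ ≈ 1.072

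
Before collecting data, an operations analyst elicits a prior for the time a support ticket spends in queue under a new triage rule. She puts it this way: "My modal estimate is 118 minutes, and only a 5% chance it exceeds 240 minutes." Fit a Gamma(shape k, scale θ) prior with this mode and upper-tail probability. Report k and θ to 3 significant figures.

Gamma(k,θ) with k>1 has mode (k−1)θ, so θ = 118/(k−1).
Need P(X < 240) = 0.95 with θ tied to k this way. Start at k = 2, θ = 118: P(X<240) ≈ 0.603.
Too low — raise k to concentrate. Iterating converges to k ≈ 6.49.
Then θ = 118/(6.49−1) ≈ 21.5.

k ≈ 6.49, θ ≈ 21.5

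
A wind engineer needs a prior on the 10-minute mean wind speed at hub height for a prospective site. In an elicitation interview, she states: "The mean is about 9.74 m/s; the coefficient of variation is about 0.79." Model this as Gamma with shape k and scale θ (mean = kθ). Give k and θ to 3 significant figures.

For Gamma(k, scale θ): mean = kθ, variance = kθ², so CV = 1/√k.
CV = 0.79, hence k = 1/CV² = 1.6.
Then θ = mean/k = 9.74/1.6 = 6.08.

k ≈ 1.6, θ ≈ 6.08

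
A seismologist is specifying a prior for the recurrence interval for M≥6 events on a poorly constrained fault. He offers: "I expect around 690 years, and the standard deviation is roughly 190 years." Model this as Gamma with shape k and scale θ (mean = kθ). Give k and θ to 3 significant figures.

For Gamma(k, scale θ): mean = kθ, variance = kθ², so CV = 1/√k.
CV = SD/mean = 190/690 = 0.2754, hence k = 1/CV² = 13.2.
Then θ = mean/k = 690/13.2 = 52.3.

k ≈ 13.2, θ ≈ 52.3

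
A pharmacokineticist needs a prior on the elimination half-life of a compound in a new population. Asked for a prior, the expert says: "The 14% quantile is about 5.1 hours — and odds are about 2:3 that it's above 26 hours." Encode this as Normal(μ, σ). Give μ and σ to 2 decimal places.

μ = 22.03, σ = 15.67

For Normal(μ,σ), the p-quantile is μ + z_p·σ. Here z_{0.14} = -1.08, z_{0.6} = 0.2533.
So 5.1 = μ − 1.08σ and 26 = μ + 0.2533σ.
Subtracting: σ = (26 − 5.1)/(0.2533 − (-1.08)) = 15.67.
Then μ = 5.1 − (-1.08)·15.67 = 22.03.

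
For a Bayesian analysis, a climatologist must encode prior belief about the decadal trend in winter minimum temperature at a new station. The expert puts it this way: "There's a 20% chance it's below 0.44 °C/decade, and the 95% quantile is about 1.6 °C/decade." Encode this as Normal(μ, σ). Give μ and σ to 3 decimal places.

μ = 0.833, σ = 0.467

The p-quantile of Normal(μ,σ) is μ + z_p·σ, with z_{0.2} = -0.8416 and z_{0.95} = 1.645.
Eliminate σ: μ = (z₂·x₁ − z₁·x₂)/(z₂ − z₁) = (1.645·0.44 − (-0.8416)·1.6)/2.486 = 0.833.
Then σ = (x₂ − x₁)/(z₂ − z₁) = (1.6 − 0.44)/2.486 = 0.467.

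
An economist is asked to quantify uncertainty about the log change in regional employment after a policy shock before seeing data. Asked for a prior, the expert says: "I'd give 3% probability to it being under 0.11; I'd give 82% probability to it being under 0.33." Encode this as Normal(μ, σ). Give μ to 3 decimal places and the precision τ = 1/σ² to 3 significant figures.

The p-quantile of Normal(μ,σ) is μ + z_p·σ, with z_{0.03} = -1.881 and z_{0.82} = 0.9154.
Eliminate σ: μ = (z₂·x₁ − z₁·x₂)/(z₂ − z₁) = (0.9154·0.11 − (-1.881)·0.33)/2.796 = 0.258.
Then σ = (x₂ − x₁)/(z₂ − z₁) = (0.33 − 0.11)/2.796 = 0.079.
Precision τ = 1/σ² = 1/0.07868² = 162.

μ = 0.258, τ = 162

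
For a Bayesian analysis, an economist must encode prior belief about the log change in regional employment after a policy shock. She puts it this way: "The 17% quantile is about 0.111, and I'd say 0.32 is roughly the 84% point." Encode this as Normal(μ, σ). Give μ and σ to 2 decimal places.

For Normal(μ,σ), the p-quantile is μ + z_p·σ. Here z_{0.17} = -0.9542, z_{0.84} = 0.9945.
So 0.111 = μ − 0.9542σ and 0.32 = μ + 0.9945σ.
Subtracting: σ = (0.32 − 0.111)/(0.9945 − (-0.9542)) = 0.11.
Then μ = 0.111 − (-0.9542)·0.11 = 0.21.

μ = 0.21, σ = 0.11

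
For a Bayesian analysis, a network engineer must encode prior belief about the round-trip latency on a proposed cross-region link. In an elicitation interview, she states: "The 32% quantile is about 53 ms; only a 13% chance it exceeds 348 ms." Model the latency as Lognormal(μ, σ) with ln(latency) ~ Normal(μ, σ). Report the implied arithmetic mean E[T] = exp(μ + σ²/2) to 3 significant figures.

E[T] ≈ 185 ms

If T ~ Lognormal(μ,σ) then ln T ~ Normal(μ,σ), so the p-quantile of ln T is μ + z_p·σ.
ln(53) = 3.97 and ln(348) = 5.852; z_{0.32} = -0.4677, z_{0.87} = 1.126.
σ = (5.852 − 3.97)/(1.126 − (-0.4677)) = 1.181.
μ = 3.97 − (-0.4677)·1.181 = 4.522.
E[T] = exp(μ + σ²/2) = exp(4.522 + 0.6969) = 185 ms.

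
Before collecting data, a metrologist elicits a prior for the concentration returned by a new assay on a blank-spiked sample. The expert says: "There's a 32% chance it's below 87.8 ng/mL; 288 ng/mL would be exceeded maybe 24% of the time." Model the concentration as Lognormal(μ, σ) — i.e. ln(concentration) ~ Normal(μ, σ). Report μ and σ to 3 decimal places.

If T ~ Lognormal(μ,σ) then ln T ~ Normal(μ,σ), so the p-quantile of ln T is μ + z_p·σ.
ln(87.8) = 4.475 and ln(288) = 5.663; z_{0.32} = -0.4677, z_{0.76} = 0.7063.
σ = (5.663 − 4.475)/(0.7063 − (-0.4677)) = 1.012.
μ = 4.475 − (-0.4677)·1.012 = 4.948.

μ ≈ 4.948, σ ≈ 1.012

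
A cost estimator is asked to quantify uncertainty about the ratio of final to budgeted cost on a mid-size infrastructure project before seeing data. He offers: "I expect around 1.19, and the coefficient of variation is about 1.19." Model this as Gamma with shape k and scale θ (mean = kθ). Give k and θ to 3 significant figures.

For Gamma(k, scale θ): mean = kθ, variance = kθ², so CV = 1/√k.
CV = 1.19, hence k = 1/CV² = 0.706.
Then θ = mean/k = 1.19/0.706 = 1.69.

k ≈ 0.706, θ ≈ 1.69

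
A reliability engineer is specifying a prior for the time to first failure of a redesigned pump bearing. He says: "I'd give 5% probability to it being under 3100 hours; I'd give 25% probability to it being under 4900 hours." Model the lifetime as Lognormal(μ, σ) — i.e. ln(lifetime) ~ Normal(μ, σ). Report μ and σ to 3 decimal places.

If T ~ Lognormal(μ,σ) then ln T ~ Normal(μ,σ), so the p-quantile of ln T is μ + z_p·σ.
ln(3100) = 8.039 and ln(4900) = 8.497; z_{0.05} = -1.645, z_{0.25} = -0.6745.
σ = (8.497 − 8.039)/(-0.6745 − (-1.645)) = 0.472.
μ = 8.039 − (-1.645)·0.472 = 8.815.

μ ≈ 8.815, σ ≈ 0.472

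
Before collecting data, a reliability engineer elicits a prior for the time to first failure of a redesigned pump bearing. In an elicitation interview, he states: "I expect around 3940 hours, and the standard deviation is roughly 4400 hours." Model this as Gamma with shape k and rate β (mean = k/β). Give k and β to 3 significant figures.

k ≈ 0.802, β ≈ 0.000204

For Gamma(k, rate β): mean = k/β, variance = k/β², so CV = 1/√k.
CV = SD/mean = 4400/3940 = 1.117, hence k = 1/CV² = 0.802.
Then β = k/mean = 0.802/3940 = 0.000204.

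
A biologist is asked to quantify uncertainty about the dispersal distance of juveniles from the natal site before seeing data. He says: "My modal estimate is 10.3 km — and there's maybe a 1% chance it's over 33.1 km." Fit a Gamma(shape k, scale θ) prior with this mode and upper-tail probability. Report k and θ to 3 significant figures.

Gamma(k,θ) with k>1 has mode (k−1)θ, so θ = 10.3/(k−1).
Need P(X < 33.1) = 0.99 with θ tied to k this way. Start at k = 2, θ = 10.3: P(X<33.1) ≈ 0.831.
Too low — raise k to concentrate. Iterating converges to k ≈ 4.25.
Then θ = 10.3/(4.25−1) ≈ 3.17.

k ≈ 4.25, θ ≈ 3.17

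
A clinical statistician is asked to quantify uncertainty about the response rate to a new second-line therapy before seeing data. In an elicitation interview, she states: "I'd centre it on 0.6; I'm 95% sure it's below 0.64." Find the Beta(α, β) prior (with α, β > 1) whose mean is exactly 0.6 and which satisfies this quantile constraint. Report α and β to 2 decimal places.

α ≈ 239.53, β ≈ 159.68

With mean 0.6 fixed, write α = 0.6s, β = 0.4s where s = α+β.
Need P(θ < 0.64) = 0.95 under Beta(0.6s, 0.4s). Normal approximation: (q−m)/√(m(1−m)/s) ≈ z_{0.95} = 1.64, so s ≈ 0.6·0.4·(1.64)²/(0.64−0.6)² = 405.8.
At s = 405.8: P(θ<0.64) ≈ 0.951. Adjusting to match 0.95 gives s ≈ 399.21.
So α = 0.6·399.21 ≈ 239.53, β = 0.4·399.21 ≈ 159.68.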